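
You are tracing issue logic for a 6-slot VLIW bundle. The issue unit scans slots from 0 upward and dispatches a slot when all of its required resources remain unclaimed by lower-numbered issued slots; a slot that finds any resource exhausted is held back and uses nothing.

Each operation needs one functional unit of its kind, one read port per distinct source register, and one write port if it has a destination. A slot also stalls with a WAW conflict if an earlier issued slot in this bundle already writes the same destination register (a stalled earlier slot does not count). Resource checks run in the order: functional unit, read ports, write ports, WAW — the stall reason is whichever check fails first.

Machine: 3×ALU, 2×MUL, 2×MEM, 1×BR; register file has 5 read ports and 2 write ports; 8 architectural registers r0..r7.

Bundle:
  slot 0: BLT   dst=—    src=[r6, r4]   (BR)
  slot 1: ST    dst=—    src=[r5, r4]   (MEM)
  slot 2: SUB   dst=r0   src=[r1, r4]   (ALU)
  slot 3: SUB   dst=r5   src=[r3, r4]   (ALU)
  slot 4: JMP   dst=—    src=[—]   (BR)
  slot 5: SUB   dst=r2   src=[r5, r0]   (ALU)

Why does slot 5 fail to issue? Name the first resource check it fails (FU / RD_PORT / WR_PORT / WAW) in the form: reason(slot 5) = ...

reason(slot 5) = RD_PORT

slot 0 (BR): ISSUE — free A3,Mu2,Ld2,B0 rp3 wp2
slot 1 (MEM): ISSUE — free A3,Mu2,Ld1,B0 rp1 wp2
slot 2 (ALU): stall RD_PORT — free A3,Mu2,Ld1,B0 rp1 wp2
slot 3 (ALU): stall RD_PORT — free A3,Mu2,Ld1,B0 rp1 wp2
slot 4 (BR): stall FU — free A3,Mu2,Ld1,B0 rp1 wp2
slot 5 (ALU): stall RD_PORT — free A3,Mu2,Ld1,B0 rp1 wp2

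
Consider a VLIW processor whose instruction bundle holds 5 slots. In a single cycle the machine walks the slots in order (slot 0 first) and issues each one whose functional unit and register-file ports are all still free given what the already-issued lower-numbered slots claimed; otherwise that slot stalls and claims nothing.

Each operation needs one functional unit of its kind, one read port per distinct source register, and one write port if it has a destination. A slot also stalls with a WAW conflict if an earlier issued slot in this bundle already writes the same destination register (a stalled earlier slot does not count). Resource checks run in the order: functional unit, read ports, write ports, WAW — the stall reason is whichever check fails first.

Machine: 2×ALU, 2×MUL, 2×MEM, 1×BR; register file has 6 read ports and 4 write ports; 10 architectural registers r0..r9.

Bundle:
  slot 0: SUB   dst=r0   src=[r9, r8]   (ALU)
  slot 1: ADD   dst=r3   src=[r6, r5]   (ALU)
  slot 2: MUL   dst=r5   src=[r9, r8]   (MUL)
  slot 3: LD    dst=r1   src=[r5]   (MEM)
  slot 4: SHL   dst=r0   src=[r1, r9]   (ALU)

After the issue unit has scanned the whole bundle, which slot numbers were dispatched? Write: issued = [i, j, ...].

issued = [0, 1, 2]

slot 0 (ALU): ISSUE — free A1,Mu2,Ld2,B1 rp4 wp3
slot 1 (ALU): ISSUE — free A0,Mu2,Ld2,B1 rp2 wp2
slot 2 (MUL): ISSUE — free A0,Mu1,Ld2,B1 rp0 wp1
slot 3 (MEM): stall RD_PORT — free A0,Mu1,Ld2,B1 rp0 wp1
slot 4 (ALU): stall FU — free A0,Mu1,Ld2,B1 rp0 wp1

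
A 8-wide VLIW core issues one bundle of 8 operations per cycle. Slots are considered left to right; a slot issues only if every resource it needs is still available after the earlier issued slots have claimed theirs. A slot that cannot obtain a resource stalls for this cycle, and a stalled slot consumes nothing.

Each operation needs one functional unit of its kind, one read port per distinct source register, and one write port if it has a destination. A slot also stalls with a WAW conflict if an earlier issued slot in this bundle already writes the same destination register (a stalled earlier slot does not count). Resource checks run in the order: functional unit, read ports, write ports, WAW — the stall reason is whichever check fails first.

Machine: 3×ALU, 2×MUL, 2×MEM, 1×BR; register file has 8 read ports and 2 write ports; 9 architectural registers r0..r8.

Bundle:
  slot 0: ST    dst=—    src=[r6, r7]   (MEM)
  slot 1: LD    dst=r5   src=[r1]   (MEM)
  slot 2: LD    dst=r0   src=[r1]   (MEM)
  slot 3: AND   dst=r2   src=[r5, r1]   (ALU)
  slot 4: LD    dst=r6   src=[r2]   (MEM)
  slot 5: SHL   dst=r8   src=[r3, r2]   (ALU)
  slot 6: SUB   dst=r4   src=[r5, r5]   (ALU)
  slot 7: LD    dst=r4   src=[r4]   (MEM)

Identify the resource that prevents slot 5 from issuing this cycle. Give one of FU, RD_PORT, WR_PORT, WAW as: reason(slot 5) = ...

reason(slot 5) = WR_PORT

(0) want 1×MEM +2rd +0wr — yes → AL3|MU2|ME1|BR1|rd6|wr2
(1) want 1×MEM +1rd +1wr — yes → AL3|MU2|ME0|BR1|rd5|wr1
(2) want 1×MEM +1rd +1wr — FU → AL3|MU2|ME0|BR1|rd5|wr1
(3) want 1×ALU +2rd +1wr — yes → AL2|MU2|ME0|BR1|rd3|wr0
(4) want 1×MEM +1rd +1wr — FU → AL2|MU2|ME0|BR1|rd3|wr0
(5) want 1×ALU +2rd +1wr — WR_PORT → AL2|MU2|ME0|BR1|rd3|wr0
(6) want 1×ALU +1rd +1wr — WR_PORT → AL2|MU2|ME0|BR1|rd3|wr0
(7) want 1×MEM +1rd +1wr — FU → AL2|MU2|ME0|BR1|rd3|wr0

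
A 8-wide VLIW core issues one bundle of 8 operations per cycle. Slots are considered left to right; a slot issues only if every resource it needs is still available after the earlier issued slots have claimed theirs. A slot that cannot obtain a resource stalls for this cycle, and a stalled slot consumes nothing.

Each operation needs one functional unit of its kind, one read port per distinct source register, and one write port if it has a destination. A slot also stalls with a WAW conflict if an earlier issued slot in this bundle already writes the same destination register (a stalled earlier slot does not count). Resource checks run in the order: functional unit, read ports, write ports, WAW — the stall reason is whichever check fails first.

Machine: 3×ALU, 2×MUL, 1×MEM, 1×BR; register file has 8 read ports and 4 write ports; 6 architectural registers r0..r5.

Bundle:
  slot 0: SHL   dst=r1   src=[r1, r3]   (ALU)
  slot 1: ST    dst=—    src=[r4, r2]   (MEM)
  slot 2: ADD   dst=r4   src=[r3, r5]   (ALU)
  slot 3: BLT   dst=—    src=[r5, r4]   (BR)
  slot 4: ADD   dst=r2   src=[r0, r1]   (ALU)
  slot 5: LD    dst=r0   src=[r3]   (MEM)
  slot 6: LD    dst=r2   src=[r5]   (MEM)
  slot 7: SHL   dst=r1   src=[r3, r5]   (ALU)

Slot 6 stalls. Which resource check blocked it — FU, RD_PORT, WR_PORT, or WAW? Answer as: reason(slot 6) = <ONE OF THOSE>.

reason(slot 6) = FU

#0 ALU src=r1,r3 dispatched  <A:2 Mu:2 Ld:1 B:1 rd:6 wr:3>
#1 MEM src=r4,r2 dispatched  <A:2 Mu:2 Ld:0 B:1 rd:4 wr:3>
#2 ALU src=r3,r5 dispatched  <A:1 Mu:2 Ld:0 B:1 rd:2 wr:2>
#3 BR src=r5,r4 dispatched  <A:1 Mu:2 Ld:0 B:0 rd:0 wr:2>
#4 ALU src=r0,r1 held:RD_PORT  <A:1 Mu:2 Ld:0 B:0 rd:0 wr:2>
#5 MEM src=r3 held:FU  <A:1 Mu:2 Ld:0 B:0 rd:0 wr:2>
#6 MEM src=r5 held:FU  <A:1 Mu:2 Ld:0 B:0 rd:0 wr:2>
#7 ALU src=r3,r5 held:RD_PORT  <A:1 Mu:2 Ld:0 B:0 rd:0 wr:2>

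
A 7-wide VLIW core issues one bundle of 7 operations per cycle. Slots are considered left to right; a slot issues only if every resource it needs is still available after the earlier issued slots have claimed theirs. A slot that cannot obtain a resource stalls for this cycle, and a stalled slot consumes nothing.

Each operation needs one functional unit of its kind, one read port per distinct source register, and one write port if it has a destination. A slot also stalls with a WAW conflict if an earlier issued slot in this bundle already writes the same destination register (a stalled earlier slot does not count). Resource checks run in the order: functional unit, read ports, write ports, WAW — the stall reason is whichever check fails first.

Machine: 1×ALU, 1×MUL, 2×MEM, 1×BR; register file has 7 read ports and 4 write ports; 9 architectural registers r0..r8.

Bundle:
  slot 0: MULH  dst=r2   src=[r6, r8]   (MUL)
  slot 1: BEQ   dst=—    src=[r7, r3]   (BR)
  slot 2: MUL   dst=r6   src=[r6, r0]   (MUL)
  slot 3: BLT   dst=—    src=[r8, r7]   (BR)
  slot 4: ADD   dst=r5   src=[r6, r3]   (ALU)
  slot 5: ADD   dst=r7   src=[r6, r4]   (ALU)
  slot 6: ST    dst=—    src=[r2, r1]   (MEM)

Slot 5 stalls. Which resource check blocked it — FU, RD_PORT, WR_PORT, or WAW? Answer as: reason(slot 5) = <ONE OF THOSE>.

[0] MUL needs rd=2 wr=1: ok; after: ALU=1 MUL=0 MEM=2 BR=1, R=5, W=3
[1] BR needs rd=2 wr=0: ok; after: ALU=1 MUL=0 MEM=2 BR=0, R=3, W=3
[2] MUL needs rd=2 wr=1: FU; after: ALU=1 MUL=0 MEM=2 BR=0, R=3, W=3
[3] BR needs rd=2 wr=0: FU; after: ALU=1 MUL=0 MEM=2 BR=0, R=3, W=3
[4] ALU needs rd=2 wr=1: ok; after: ALU=0 MUL=0 MEM=2 BR=0, R=1, W=2
[5] ALU needs rd=2 wr=1: FU; after: ALU=0 MUL=0 MEM=2 BR=0, R=1, W=2
[6] MEM needs rd=2 wr=0: RD_PORT; after: ALU=0 MUL=0 MEM=2 BR=0, R=1, W=2

reason(slot 5) = FU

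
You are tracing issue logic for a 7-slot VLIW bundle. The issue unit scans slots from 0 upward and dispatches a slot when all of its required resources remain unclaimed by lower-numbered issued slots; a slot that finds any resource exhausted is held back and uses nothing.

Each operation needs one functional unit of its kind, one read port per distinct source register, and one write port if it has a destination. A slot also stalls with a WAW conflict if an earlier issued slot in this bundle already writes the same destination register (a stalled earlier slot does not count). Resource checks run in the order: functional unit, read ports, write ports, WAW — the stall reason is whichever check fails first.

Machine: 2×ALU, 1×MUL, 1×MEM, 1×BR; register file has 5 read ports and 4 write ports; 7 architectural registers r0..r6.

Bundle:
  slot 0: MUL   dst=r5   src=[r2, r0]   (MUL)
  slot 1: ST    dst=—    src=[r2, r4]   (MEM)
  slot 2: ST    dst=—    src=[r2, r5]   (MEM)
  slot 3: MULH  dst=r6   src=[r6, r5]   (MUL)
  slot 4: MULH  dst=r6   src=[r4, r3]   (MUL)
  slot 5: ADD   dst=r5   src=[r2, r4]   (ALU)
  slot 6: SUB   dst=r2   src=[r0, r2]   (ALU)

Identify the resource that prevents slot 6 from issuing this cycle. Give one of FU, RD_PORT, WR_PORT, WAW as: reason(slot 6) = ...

reason(slot 6) = RD_PORT

(0) want 1×MUL +2rd +1wr — yes → AL2|MU0|ME1|BR1|rd3|wr3
(1) want 1×MEM +2rd +0wr — yes → AL2|MU0|ME0|BR1|rd1|wr3
(2) want 1×MEM +2rd +0wr — FU → AL2|MU0|ME0|BR1|rd1|wr3
(3) want 1×MUL +2rd +1wr — FU → AL2|MU0|ME0|BR1|rd1|wr3
(4) want 1×MUL +2rd +1wr — FU → AL2|MU0|ME0|BR1|rd1|wr3
(5) want 1×ALU +2rd +1wr — RD_PORT → AL2|MU0|ME0|BR1|rd1|wr3
(6) want 1×ALU +2rd +1wr — RD_PORT → AL2|MU0|ME0|BR1|rd1|wr3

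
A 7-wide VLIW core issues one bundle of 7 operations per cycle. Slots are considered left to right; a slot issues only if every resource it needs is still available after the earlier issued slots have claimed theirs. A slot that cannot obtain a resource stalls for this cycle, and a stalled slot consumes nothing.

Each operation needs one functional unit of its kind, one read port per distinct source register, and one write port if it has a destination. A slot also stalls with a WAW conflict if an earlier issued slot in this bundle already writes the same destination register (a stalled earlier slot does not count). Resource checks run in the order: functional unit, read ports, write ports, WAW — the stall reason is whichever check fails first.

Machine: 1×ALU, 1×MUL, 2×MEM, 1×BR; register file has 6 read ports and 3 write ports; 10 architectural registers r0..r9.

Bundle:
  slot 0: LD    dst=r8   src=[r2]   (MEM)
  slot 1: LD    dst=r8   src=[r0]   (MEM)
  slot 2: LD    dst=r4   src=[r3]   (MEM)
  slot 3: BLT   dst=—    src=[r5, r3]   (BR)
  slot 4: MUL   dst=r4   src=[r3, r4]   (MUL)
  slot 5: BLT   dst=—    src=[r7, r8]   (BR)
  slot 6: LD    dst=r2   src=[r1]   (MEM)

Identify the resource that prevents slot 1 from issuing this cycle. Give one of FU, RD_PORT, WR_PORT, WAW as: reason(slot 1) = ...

slot 0 (MEM): ISSUE — free A1,Mu1,Ld1,B1 rp5 wp2
slot 1 (MEM): stall WAW — free A1,Mu1,Ld1,B1 rp5 wp2
slot 2 (MEM): ISSUE — free A1,Mu1,Ld0,B1 rp4 wp1
slot 3 (BR): ISSUE — free A1,Mu1,Ld0,B0 rp2 wp1
slot 4 (MUL): stall WAW — free A1,Mu1,Ld0,B0 rp2 wp1
slot 5 (BR): stall FU — free A1,Mu1,Ld0,B0 rp2 wp1
slot 6 (MEM): stall FU — free A1,Mu1,Ld0,B0 rp2 wp1

reason(slot 1) = WAW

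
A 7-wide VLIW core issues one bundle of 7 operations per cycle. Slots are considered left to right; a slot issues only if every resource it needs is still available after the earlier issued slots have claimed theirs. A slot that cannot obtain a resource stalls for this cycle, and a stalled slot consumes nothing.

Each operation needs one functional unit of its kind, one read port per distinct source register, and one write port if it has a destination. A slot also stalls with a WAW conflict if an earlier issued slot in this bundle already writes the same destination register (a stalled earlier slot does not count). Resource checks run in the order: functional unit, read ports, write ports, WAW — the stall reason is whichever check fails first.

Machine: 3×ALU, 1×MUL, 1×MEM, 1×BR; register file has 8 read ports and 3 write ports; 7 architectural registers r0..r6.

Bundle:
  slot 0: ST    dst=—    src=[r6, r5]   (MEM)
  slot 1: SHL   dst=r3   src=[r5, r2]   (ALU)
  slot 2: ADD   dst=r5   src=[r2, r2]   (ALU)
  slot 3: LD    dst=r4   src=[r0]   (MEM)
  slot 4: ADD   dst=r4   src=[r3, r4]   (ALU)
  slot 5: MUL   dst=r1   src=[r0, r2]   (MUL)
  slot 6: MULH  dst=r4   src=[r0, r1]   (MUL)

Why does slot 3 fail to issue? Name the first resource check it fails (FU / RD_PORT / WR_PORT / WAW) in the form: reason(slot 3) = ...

reason(slot 3) = FU

#0 MEM src=r6,r5 dispatched  <A:3 Mu:1 Ld:0 B:1 rd:6 wr:3>
#1 ALU src=r5,r2 dispatched  <A:2 Mu:1 Ld:0 B:1 rd:4 wr:2>
#2 ALU src=r2,r2 dispatched  <A:1 Mu:1 Ld:0 B:1 rd:3 wr:1>
#3 MEM src=r0 held:FU  <A:1 Mu:1 Ld:0 B:1 rd:3 wr:1>
#4 ALU src=r3,r4 dispatched  <A:0 Mu:1 Ld:0 B:1 rd:1 wr:0>
#5 MUL src=r0,r2 held:RD_PORT  <A:0 Mu:1 Ld:0 B:1 rd:1 wr:0>
#6 MUL src=r0,r1 held:RD_PORT  <A:0 Mu:1 Ld:0 B:1 rd:1 wr:0>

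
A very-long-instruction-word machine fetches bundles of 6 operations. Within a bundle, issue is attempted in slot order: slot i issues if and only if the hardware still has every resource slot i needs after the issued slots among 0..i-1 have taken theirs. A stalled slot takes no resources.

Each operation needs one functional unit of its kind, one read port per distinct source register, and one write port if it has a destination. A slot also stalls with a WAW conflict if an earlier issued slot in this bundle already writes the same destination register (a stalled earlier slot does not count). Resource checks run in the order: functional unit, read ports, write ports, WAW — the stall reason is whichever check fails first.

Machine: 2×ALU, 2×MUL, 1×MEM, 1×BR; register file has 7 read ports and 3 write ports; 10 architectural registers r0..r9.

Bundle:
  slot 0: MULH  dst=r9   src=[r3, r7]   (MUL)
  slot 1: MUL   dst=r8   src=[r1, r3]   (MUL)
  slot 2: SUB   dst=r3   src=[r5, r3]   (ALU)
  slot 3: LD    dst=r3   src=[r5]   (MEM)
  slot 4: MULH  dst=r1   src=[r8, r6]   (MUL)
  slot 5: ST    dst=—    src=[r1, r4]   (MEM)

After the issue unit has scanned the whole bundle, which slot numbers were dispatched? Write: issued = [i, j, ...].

issued = [0, 1, 2]

#0 MUL src=r3,r7 dispatched  <A:2 Mu:1 Ld:1 B:1 rd:5 wr:2>
#1 MUL src=r1,r3 dispatched  <A:2 Mu:0 Ld:1 B:1 rd:3 wr:1>
#2 ALU src=r5,r3 dispatched  <A:1 Mu:0 Ld:1 B:1 rd:1 wr:0>
#3 MEM src=r5 held:WR_PORT  <A:1 Mu:0 Ld:1 B:1 rd:1 wr:0>
#4 MUL src=r8,r6 held:FU  <A:1 Mu:0 Ld:1 B:1 rd:1 wr:0>
#5 MEM src=r1,r4 held:RD_PORT  <A:1 Mu:0 Ld:1 B:1 rd:1 wr:0>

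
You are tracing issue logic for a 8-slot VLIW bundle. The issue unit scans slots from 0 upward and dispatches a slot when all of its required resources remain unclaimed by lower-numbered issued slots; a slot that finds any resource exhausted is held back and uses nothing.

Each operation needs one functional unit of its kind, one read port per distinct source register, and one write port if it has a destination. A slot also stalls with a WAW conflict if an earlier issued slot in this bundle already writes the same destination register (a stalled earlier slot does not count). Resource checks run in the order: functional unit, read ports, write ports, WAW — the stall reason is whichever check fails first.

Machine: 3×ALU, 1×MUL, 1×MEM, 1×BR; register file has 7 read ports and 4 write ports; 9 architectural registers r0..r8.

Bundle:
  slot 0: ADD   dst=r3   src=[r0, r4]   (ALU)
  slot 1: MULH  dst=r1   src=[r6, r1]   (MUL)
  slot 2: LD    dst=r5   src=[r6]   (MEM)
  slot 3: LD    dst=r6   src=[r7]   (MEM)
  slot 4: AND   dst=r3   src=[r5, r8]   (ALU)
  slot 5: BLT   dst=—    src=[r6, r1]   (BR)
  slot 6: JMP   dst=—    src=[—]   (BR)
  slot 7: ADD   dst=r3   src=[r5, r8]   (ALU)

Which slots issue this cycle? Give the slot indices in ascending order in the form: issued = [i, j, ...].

issued = [0, 1, 2, 5]

[0] ALU needs rd=2 wr=1: ok; after: ALU=2 MUL=1 MEM=1 BR=1, R=5, W=3
[1] MUL needs rd=2 wr=1: ok; after: ALU=2 MUL=0 MEM=1 BR=1, R=3, W=2
[2] MEM needs rd=1 wr=1: ok; after: ALU=2 MUL=0 MEM=0 BR=1, R=2, W=1
[3] MEM needs rd=1 wr=1: FU; after: ALU=2 MUL=0 MEM=0 BR=1, R=2, W=1
[4] ALU needs rd=2 wr=1: WAW; after: ALU=2 MUL=0 MEM=0 BR=1, R=2, W=1
[5] BR needs rd=2 wr=0: ok; after: ALU=2 MUL=0 MEM=0 BR=0, R=0, W=1
[6] BR needs rd=0 wr=0: FU; after: ALU=2 MUL=0 MEM=0 BR=0, R=0, W=1
[7] ALU needs rd=2 wr=1: RD_PORT; after: ALU=2 MUL=0 MEM=0 BR=0, R=0, W=1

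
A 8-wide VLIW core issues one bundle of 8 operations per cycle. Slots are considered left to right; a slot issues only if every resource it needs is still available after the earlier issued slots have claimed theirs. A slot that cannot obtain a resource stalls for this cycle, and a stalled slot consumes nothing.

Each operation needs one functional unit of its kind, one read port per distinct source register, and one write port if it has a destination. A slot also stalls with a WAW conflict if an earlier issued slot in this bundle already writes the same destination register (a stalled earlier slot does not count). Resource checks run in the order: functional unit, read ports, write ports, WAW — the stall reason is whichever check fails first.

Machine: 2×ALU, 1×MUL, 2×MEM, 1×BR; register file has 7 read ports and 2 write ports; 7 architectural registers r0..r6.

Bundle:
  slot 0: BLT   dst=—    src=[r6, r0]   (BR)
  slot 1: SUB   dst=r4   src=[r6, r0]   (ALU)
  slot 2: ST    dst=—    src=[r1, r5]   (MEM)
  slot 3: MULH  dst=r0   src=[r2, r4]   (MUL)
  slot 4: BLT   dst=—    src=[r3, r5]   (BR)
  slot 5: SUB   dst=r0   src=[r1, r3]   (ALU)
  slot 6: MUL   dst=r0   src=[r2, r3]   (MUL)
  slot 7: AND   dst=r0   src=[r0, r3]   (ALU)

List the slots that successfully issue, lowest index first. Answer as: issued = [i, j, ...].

  0. BR ⇒ go  {2A/1Mu/2Ld/0B | 5r 2w}
  1. ALU→r4 ⇒ go  {1A/1Mu/2Ld/0B | 3r 1w}
  2. MEM ⇒ go  {1A/1Mu/1Ld/0B | 1r 1w}
  3. MUL→r0 ⇒ no(RD_PORT)  {1A/1Mu/1Ld/0B | 1r 1w}
  4. BR ⇒ no(FU)  {1A/1Mu/1Ld/0B | 1r 1w}
  5. ALU→r0 ⇒ no(RD_PORT)  {1A/1Mu/1Ld/0B | 1r 1w}
  6. MUL→r0 ⇒ no(RD_PORT)  {1A/1Mu/1Ld/0B | 1r 1w}
  7. ALU→r0 ⇒ no(RD_PORT)  {1A/1Mu/1Ld/0B | 1r 1w}

issued = [0, 1, 2]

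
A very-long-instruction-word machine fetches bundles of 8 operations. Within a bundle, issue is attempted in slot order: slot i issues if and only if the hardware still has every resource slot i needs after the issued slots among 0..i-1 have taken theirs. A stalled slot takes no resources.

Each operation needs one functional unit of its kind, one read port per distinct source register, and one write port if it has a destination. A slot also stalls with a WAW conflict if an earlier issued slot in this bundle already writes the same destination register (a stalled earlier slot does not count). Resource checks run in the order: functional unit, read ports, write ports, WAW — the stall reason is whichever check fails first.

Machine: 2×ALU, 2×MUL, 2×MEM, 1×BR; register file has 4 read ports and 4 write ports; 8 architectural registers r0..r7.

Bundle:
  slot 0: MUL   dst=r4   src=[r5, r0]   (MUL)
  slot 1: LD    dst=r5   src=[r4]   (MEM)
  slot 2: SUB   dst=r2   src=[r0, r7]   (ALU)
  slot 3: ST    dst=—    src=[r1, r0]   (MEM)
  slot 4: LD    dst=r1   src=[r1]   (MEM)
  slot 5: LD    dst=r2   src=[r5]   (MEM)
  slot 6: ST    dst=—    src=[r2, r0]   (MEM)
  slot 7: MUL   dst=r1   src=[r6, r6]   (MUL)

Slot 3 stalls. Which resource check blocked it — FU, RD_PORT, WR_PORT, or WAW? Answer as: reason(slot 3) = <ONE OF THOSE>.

reason(slot 3) = RD_PORT

  0. MUL→r4 ⇒ go  {2A/1Mu/2Ld/1B | 2r 3w}
  1. MEM→r5 ⇒ go  {2A/1Mu/1Ld/1B | 1r 2w}
  2. ALU→r2 ⇒ no(RD_PORT)  {2A/1Mu/1Ld/1B | 1r 2w}
  3. MEM ⇒ no(RD_PORT)  {2A/1Mu/1Ld/1B | 1r 2w}
  4. MEM→r1 ⇒ go  {2A/1Mu/0Ld/1B | 0r 1w}
  5. MEM→r2 ⇒ no(FU)  {2A/1Mu/0Ld/1B | 0r 1w}
  6. MEM ⇒ no(FU)  {2A/1Mu/0Ld/1B | 0r 1w}
  7. MUL→r1 ⇒ no(RD_PORT)  {2A/1Mu/0Ld/1B | 0r 1w}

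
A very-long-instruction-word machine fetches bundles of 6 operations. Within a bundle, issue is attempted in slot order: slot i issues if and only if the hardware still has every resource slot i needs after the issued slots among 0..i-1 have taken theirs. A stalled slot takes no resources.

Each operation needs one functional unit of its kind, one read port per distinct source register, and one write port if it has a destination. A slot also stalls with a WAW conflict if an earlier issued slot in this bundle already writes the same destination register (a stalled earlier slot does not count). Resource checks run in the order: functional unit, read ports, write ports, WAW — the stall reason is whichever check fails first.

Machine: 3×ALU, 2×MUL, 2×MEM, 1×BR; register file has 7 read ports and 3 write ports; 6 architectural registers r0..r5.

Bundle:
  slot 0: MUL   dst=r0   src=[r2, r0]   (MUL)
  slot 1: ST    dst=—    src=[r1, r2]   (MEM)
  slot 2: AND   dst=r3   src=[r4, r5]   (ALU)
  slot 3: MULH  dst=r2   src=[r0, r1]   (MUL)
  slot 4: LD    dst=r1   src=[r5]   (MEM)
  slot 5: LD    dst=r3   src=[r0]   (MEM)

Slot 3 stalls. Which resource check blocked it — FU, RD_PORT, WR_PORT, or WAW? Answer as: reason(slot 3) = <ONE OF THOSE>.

reason(slot 3) = RD_PORT

[0] MUL needs rd=2 wr=1: ok; after: ALU=3 MUL=1 MEM=2 BR=1, R=5, W=2
[1] MEM needs rd=2 wr=0: ok; after: ALU=3 MUL=1 MEM=1 BR=1, R=3, W=2
[2] ALU needs rd=2 wr=1: ok; after: ALU=2 MUL=1 MEM=1 BR=1, R=1, W=1
[3] MUL needs rd=2 wr=1: RD_PORT; after: ALU=2 MUL=1 MEM=1 BR=1, R=1, W=1
[4] MEM needs rd=1 wr=1: ok; after: ALU=2 MUL=1 MEM=0 BR=1, R=0, W=0
[5] MEM needs rd=1 wr=1: FU; after: ALU=2 MUL=1 MEM=0 BR=1, R=0, W=0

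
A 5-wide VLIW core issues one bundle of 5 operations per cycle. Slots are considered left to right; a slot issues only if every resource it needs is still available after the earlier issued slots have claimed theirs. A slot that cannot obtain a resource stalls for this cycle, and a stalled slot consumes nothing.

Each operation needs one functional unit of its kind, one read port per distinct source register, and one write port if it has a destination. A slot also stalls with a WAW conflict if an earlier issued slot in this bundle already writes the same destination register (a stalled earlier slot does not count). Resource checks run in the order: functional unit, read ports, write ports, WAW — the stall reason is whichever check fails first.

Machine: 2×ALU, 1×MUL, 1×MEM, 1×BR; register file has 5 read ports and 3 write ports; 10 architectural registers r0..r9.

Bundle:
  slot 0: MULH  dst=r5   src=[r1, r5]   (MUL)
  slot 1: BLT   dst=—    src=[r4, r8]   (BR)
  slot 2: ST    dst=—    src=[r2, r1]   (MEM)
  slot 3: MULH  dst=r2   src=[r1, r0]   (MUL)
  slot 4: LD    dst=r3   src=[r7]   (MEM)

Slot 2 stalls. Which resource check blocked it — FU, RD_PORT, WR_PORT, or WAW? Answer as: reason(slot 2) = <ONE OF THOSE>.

(0) want 1×MUL +2rd +1wr — yes → AL2|MU0|ME1|BR1|rd3|wr2
(1) want 1×BR +2rd +0wr — yes → AL2|MU0|ME1|BR0|rd1|wr2
(2) want 1×MEM +2rd +0wr — RD_PORT → AL2|MU0|ME1|BR0|rd1|wr2
(3) want 1×MUL +2rd +1wr — FU → AL2|MU0|ME1|BR0|rd1|wr2
(4) want 1×MEM +1rd +1wr — yes → AL2|MU0|ME0|BR0|rd0|wr1

reason(slot 2) = RD_PORT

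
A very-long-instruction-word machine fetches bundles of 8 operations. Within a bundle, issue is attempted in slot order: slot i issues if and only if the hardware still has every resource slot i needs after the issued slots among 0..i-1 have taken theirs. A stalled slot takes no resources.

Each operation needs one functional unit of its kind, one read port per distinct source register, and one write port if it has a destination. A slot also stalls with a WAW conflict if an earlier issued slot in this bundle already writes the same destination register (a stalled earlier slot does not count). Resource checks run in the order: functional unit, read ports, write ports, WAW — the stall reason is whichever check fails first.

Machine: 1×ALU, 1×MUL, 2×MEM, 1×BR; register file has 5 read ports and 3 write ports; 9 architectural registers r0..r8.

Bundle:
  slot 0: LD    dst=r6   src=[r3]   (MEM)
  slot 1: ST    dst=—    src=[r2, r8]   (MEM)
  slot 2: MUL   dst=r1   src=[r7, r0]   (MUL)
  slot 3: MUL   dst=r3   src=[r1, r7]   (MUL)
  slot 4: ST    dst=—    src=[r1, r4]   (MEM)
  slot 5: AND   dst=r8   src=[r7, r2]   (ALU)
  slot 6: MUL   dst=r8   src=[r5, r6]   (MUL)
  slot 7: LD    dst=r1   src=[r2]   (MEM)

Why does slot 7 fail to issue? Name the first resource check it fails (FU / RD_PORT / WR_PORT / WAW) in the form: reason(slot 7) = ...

reason(slot 7) = FU

#0 MEM src=r3 dispatched  <A:1 Mu:1 Ld:1 B:1 rd:4 wr:2>
#1 MEM src=r2,r8 dispatched  <A:1 Mu:1 Ld:0 B:1 rd:2 wr:2>
#2 MUL src=r7,r0 dispatched  <A:1 Mu:0 Ld:0 B:1 rd:0 wr:1>
#3 MUL src=r1,r7 held:FU  <A:1 Mu:0 Ld:0 B:1 rd:0 wr:1>
#4 MEM src=r1,r4 held:FU  <A:1 Mu:0 Ld:0 B:1 rd:0 wr:1>
#5 ALU src=r7,r2 held:RD_PORT  <A:1 Mu:0 Ld:0 B:1 rd:0 wr:1>
#6 MUL src=r5,r6 held:FU  <A:1 Mu:0 Ld:0 B:1 rd:0 wr:1>
#7 MEM src=r2 held:FU  <A:1 Mu:0 Ld:0 B:1 rd:0 wr:1>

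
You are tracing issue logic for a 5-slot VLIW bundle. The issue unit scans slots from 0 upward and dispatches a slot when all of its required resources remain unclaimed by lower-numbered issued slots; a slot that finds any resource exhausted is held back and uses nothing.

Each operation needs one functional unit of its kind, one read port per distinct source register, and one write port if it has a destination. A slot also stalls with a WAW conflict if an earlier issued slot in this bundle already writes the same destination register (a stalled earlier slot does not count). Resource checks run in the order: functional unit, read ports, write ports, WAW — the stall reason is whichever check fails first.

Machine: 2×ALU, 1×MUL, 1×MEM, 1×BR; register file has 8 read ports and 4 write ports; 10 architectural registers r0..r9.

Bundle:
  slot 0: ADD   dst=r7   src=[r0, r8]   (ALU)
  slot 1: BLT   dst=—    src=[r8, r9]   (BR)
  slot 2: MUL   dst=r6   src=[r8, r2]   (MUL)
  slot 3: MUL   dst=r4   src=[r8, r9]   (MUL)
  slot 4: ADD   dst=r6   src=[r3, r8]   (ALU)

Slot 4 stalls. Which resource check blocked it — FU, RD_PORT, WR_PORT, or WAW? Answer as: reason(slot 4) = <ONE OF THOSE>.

reason(slot 4) = WAW

  0. ALU→r7 ⇒ go  {1A/1Mu/1Ld/1B | 6r 3w}
  1. BR ⇒ go  {1A/1Mu/1Ld/0B | 4r 3w}
  2. MUL→r6 ⇒ go  {1A/0Mu/1Ld/0B | 2r 2w}
  3. MUL→r4 ⇒ no(FU)  {1A/0Mu/1Ld/0B | 2r 2w}
  4. ALU→r6 ⇒ no(WAW)  {1A/0Mu/1Ld/0B | 2r 2w}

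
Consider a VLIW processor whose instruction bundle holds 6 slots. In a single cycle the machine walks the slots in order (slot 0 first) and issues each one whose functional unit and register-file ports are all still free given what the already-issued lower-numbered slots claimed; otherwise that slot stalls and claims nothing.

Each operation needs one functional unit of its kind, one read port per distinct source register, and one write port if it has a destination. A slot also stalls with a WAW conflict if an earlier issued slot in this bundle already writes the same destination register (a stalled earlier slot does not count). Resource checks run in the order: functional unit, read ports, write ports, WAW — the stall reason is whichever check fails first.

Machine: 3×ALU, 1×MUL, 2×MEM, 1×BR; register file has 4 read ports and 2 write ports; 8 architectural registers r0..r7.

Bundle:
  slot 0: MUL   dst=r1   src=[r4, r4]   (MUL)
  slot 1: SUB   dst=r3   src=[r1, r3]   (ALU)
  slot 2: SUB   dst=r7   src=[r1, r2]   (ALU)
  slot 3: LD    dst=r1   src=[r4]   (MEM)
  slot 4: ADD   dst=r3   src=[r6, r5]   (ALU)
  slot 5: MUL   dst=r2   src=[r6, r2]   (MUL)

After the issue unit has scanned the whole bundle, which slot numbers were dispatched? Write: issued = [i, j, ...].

(0) want 1×MUL +1rd +1wr — yes → AL3|MU0|ME2|BR1|rd3|wr1
(1) want 1×ALU +2rd +1wr — yes → AL2|MU0|ME2|BR1|rd1|wr0
(2) want 1×ALU +2rd +1wr — RD_PORT → AL2|MU0|ME2|BR1|rd1|wr0
(3) want 1×MEM +1rd +1wr — WR_PORT → AL2|MU0|ME2|BR1|rd1|wr0
(4) want 1×ALU +2rd +1wr — RD_PORT → AL2|MU0|ME2|BR1|rd1|wr0
(5) want 1×MUL +2rd +1wr — FU → AL2|MU0|ME2|BR1|rd1|wr0

issued = [0, 1]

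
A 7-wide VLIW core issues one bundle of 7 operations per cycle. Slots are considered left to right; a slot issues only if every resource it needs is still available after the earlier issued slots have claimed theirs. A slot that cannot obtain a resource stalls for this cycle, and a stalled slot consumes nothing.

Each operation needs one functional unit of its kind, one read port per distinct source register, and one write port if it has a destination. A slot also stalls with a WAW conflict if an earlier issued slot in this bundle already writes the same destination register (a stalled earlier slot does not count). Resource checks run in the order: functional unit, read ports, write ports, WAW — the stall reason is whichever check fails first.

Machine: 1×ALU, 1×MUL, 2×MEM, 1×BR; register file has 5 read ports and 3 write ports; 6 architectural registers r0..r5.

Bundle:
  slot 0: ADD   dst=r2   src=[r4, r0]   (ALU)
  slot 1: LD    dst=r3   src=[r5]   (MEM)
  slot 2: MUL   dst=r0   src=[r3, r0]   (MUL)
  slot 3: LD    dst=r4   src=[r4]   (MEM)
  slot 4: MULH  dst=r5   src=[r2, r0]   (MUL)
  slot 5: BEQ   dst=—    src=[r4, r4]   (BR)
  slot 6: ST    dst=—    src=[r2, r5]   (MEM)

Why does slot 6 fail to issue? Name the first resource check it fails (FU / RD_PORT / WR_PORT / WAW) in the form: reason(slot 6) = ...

(0) want 1×ALU +2rd +1wr — yes → AL0|MU1|ME2|BR1|rd3|wr2
(1) want 1×MEM +1rd +1wr — yes → AL0|MU1|ME1|BR1|rd2|wr1
(2) want 1×MUL +2rd +1wr — yes → AL0|MU0|ME1|BR1|rd0|wr0
(3) want 1×MEM +1rd +1wr — RD_PORT → AL0|MU0|ME1|BR1|rd0|wr0
(4) want 1×MUL +2rd +1wr — FU → AL0|MU0|ME1|BR1|rd0|wr0
(5) want 1×BR +1rd +0wr — RD_PORT → AL0|MU0|ME1|BR1|rd0|wr0
(6) want 1×MEM +2rd +0wr — RD_PORT → AL0|MU0|ME1|BR1|rd0|wr0

reason(slot 6) = RD_PORT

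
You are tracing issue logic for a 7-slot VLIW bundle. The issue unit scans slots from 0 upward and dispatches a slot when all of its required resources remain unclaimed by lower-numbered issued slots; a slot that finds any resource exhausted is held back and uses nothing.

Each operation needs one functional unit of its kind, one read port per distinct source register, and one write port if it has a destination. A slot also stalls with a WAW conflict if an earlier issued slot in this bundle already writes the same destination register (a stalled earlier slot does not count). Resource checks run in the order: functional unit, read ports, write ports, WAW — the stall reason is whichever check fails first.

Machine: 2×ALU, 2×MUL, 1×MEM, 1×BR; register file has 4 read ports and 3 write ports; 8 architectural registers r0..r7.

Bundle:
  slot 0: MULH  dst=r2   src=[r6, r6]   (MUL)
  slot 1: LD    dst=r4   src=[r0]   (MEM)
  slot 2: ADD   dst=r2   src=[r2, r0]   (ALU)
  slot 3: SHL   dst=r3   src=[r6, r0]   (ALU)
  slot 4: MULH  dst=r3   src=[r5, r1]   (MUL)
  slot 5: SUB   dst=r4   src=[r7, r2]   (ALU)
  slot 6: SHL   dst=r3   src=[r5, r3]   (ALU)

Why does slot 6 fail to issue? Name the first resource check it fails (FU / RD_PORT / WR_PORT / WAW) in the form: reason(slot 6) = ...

reason(slot 6) = RD_PORT

(0) want 1×MUL +1rd +1wr — yes → AL2|MU1|ME1|BR1|rd3|wr2
(1) want 1×MEM +1rd +1wr — yes → AL2|MU1|ME0|BR1|rd2|wr1
(2) want 1×ALU +2rd +1wr — WAW → AL2|MU1|ME0|BR1|rd2|wr1
(3) want 1×ALU +2rd +1wr — yes → AL1|MU1|ME0|BR1|rd0|wr0
(4) want 1×MUL +2rd +1wr — RD_PORT → AL1|MU1|ME0|BR1|rd0|wr0
(5) want 1×ALU +2rd +1wr — RD_PORT → AL1|MU1|ME0|BR1|rd0|wr0
(6) want 1×ALU +2rd +1wr — RD_PORT → AL1|MU1|ME0|BR1|rd0|wr0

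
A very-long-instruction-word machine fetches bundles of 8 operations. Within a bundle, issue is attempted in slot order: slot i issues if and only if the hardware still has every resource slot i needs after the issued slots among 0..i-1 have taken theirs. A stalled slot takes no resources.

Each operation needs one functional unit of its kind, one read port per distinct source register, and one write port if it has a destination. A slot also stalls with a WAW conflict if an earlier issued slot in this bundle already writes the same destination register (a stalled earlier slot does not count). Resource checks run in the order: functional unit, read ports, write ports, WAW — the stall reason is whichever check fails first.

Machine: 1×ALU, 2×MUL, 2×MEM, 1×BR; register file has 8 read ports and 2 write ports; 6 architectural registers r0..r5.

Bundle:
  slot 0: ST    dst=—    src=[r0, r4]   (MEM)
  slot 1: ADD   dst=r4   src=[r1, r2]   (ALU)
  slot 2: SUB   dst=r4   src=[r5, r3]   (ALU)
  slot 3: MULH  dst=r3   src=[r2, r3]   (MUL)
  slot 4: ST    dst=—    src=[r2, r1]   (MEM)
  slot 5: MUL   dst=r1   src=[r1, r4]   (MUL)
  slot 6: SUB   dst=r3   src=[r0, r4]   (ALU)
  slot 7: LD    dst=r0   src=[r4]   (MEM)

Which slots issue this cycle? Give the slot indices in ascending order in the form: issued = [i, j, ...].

issued = [0, 1, 3, 4]

#0 MEM src=r0,r4 dispatched  <A:1 Mu:2 Ld:1 B:1 rd:6 wr:2>
#1 ALU src=r1,r2 dispatched  <A:0 Mu:2 Ld:1 B:1 rd:4 wr:1>
#2 ALU src=r5,r3 held:FU  <A:0 Mu:2 Ld:1 B:1 rd:4 wr:1>
#3 MUL src=r2,r3 dispatched  <A:0 Mu:1 Ld:1 B:1 rd:2 wr:0>
#4 MEM src=r2,r1 dispatched  <A:0 Mu:1 Ld:0 B:1 rd:0 wr:0>
#5 MUL src=r1,r4 held:RD_PORT  <A:0 Mu:1 Ld:0 B:1 rd:0 wr:0>
#6 ALU src=r0,r4 held:FU  <A:0 Mu:1 Ld:0 B:1 rd:0 wr:0>
#7 MEM src=r4 held:FU  <A:0 Mu:1 Ld:0 B:1 rd:0 wr:0>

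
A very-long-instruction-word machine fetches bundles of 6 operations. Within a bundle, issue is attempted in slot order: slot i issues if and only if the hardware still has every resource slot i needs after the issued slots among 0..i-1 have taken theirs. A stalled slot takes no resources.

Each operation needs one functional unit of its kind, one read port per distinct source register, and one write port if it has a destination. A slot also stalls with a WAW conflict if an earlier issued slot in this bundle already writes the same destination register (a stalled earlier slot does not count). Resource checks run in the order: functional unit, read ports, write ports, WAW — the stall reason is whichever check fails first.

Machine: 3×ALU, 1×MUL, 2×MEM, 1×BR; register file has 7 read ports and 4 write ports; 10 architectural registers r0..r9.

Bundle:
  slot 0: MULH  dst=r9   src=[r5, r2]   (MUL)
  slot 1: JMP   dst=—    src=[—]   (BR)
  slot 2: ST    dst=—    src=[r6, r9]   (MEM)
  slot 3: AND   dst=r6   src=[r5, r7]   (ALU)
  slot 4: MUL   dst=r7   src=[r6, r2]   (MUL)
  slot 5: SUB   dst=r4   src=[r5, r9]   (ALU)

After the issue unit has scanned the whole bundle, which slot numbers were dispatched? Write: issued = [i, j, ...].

slot 0 (MUL): ISSUE — free A3,Mu0,Ld2,B1 rp5 wp3
slot 1 (BR): ISSUE — free A3,Mu0,Ld2,B0 rp5 wp3
slot 2 (MEM): ISSUE — free A3,Mu0,Ld1,B0 rp3 wp3
slot 3 (ALU): ISSUE — free A2,Mu0,Ld1,B0 rp1 wp2
slot 4 (MUL): stall FU — free A2,Mu0,Ld1,B0 rp1 wp2
slot 5 (ALU): stall RD_PORT — free A2,Mu0,Ld1,B0 rp1 wp2

issued = [0, 1, 2, 3]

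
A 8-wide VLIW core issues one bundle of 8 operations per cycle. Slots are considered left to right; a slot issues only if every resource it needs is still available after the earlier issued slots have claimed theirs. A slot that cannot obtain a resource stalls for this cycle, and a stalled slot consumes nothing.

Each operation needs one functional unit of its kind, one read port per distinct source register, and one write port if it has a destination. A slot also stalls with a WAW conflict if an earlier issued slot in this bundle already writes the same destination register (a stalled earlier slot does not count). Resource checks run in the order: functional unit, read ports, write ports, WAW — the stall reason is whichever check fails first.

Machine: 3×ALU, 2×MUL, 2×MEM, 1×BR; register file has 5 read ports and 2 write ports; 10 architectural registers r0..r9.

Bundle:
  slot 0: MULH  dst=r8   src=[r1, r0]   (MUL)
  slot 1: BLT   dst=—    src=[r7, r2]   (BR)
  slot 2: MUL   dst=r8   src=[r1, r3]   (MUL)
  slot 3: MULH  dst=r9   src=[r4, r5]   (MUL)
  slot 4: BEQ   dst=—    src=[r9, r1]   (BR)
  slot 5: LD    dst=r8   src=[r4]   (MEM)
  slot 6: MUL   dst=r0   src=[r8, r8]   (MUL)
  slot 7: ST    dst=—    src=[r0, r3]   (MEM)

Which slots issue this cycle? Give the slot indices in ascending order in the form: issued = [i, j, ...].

(0) want 1×MUL +2rd +1wr — yes → AL3|MU1|ME2|BR1|rd3|wr1
(1) want 1×BR +2rd +0wr — yes → AL3|MU1|ME2|BR0|rd1|wr1
(2) want 1×MUL +2rd +1wr — RD_PORT → AL3|MU1|ME2|BR0|rd1|wr1
(3) want 1×MUL +2rd +1wr — RD_PORT → AL3|MU1|ME2|BR0|rd1|wr1
(4) want 1×BR +2rd +0wr — FU → AL3|MU1|ME2|BR0|rd1|wr1
(5) want 1×MEM +1rd +1wr — WAW → AL3|MU1|ME2|BR0|rd1|wr1
(6) want 1×MUL +1rd +1wr — yes → AL3|MU0|ME2|BR0|rd0|wr0
(7) want 1×MEM +2rd +0wr — RD_PORT → AL3|MU0|ME2|BR0|rd0|wr0

issued = [0, 1, 6]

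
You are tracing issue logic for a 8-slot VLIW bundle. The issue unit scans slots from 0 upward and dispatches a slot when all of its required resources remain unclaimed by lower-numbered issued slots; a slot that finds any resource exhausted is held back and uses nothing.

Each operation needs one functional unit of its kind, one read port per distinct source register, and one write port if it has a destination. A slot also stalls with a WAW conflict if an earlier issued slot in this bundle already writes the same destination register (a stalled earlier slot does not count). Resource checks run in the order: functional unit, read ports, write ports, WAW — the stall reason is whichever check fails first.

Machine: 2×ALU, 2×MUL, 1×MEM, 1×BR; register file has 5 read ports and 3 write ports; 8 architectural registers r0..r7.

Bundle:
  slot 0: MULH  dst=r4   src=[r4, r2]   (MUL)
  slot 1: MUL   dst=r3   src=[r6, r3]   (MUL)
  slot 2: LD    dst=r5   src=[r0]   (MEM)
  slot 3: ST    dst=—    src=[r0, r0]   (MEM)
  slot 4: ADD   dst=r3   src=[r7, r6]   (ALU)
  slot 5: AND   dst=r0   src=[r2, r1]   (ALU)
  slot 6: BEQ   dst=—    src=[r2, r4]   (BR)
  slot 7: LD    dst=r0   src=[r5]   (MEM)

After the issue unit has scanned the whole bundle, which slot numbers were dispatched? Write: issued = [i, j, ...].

#0 MUL src=r4,r2 dispatched  <A:2 Mu:1 Ld:1 B:1 rd:3 wr:2>
#1 MUL src=r6,r3 dispatched  <A:2 Mu:0 Ld:1 B:1 rd:1 wr:1>
#2 MEM src=r0 dispatched  <A:2 Mu:0 Ld:0 B:1 rd:0 wr:0>
#3 MEM src=r0,r0 held:FU  <A:2 Mu:0 Ld:0 B:1 rd:0 wr:0>
#4 ALU src=r7,r6 held:RD_PORT  <A:2 Mu:0 Ld:0 B:1 rd:0 wr:0>
#5 ALU src=r2,r1 held:RD_PORT  <A:2 Mu:0 Ld:0 B:1 rd:0 wr:0>
#6 BR src=r2,r4 held:RD_PORT  <A:2 Mu:0 Ld:0 B:1 rd:0 wr:0>
#7 MEM src=r5 held:FU  <A:2 Mu:0 Ld:0 B:1 rd:0 wr:0>

issued = [0, 1, 2]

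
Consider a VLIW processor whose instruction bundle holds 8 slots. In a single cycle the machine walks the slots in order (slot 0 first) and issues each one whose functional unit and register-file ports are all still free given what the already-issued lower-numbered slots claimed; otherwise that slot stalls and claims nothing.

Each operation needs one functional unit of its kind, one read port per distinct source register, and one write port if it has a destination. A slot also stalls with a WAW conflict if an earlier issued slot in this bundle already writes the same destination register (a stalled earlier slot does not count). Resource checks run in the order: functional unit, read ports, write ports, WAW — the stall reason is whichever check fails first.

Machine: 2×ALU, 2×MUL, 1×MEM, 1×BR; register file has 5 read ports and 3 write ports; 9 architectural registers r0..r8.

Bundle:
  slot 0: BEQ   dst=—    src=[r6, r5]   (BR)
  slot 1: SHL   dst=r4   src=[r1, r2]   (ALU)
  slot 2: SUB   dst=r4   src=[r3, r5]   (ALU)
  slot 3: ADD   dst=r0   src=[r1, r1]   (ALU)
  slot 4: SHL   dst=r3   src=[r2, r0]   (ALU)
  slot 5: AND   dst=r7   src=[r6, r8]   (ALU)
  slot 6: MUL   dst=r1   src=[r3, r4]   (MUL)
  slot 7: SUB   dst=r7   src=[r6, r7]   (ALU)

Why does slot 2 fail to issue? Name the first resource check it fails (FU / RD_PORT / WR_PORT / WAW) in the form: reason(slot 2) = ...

reason(slot 2) = RD_PORT

#0 BR src=r6,r5 dispatched  <A:2 Mu:2 Ld:1 B:0 rd:3 wr:3>
#1 ALU src=r1,r2 dispatched  <A:1 Mu:2 Ld:1 B:0 rd:1 wr:2>
#2 ALU src=r3,r5 held:RD_PORT  <A:1 Mu:2 Ld:1 B:0 rd:1 wr:2>
#3 ALU src=r1,r1 dispatched  <A:0 Mu:2 Ld:1 B:0 rd:0 wr:1>
#4 ALU src=r2,r0 held:FU  <A:0 Mu:2 Ld:1 B:0 rd:0 wr:1>
#5 ALU src=r6,r8 held:FU  <A:0 Mu:2 Ld:1 B:0 rd:0 wr:1>
#6 MUL src=r3,r4 held:RD_PORT  <A:0 Mu:2 Ld:1 B:0 rd:0 wr:1>
#7 ALU src=r6,r7 held:FU  <A:0 Mu:2 Ld:1 B:0 rd:0 wr:1>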